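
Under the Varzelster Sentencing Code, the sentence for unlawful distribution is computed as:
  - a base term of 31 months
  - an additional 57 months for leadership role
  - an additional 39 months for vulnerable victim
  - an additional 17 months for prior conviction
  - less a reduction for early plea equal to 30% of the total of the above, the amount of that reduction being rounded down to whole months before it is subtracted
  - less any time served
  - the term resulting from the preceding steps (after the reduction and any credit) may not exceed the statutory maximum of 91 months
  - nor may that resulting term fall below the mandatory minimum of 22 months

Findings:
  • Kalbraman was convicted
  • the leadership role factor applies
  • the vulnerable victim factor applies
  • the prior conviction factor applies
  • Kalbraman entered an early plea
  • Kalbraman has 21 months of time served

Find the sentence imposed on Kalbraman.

Sentence: 80 months

Leadership role enhancement: +57 months
Vulnerable victim enhancement: +39 months
Prior conviction enhancement: +17 months
Adjusted term: 31 months + 57 months + 39 months + 17 months = 144 months
Early plea reduction: 30% of 144 months = 43 months (rounded down)
After reduction: 144 − 43 = 101 months
Less time served: 101 months − 21 months = 80 months
Cap at 91 months: 80 months is within the cap, no reduction.
Minimum 22 months: 80 months meets the minimum, no increase.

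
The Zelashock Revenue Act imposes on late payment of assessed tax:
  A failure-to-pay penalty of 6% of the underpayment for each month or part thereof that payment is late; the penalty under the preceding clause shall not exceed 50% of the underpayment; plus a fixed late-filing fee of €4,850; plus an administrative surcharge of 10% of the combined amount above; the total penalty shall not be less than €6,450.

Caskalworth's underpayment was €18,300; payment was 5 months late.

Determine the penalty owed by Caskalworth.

Penalty: €11,374

Accrued rate: 6% × 5 = 30%, capped at 50% → 30%
Failure-to-pay penalty: 30% of €18,300 = €5,490
Penalty before surcharge: €5,490 + €4,850 = €10,340
Administrative surcharge: 10% of €10,340 = €1,034
Total penalty: €10,340 + €1,034 = €11,374
Minimum €6,450: €11,374 meets the minimum, no increase.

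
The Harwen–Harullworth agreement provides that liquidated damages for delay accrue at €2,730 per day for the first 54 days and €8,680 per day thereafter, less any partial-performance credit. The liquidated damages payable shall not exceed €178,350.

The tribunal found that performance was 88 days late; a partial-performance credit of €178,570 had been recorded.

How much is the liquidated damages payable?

€178,350

First 54 days: 54 × €2,730 = €147,420
Remaining days: (88 − 54) × €8,680 = €295,120
Accrued per-day damages: €147,420 + €295,120 = €442,540
Less partial-performance credit: €442,540 − €178,570 = €263,970
Cap at €178,350: €263,970 exceeds the cap → €178,350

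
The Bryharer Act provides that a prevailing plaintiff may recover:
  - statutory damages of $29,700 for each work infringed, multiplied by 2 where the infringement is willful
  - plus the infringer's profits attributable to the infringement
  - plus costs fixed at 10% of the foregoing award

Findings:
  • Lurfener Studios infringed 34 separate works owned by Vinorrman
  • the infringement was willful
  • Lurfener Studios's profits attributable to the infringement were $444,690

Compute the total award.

Statutory damages: 34 × $29,700 = $1,009,800
Doubled: 2 × $1,009,800 = $2,019,600
Combined award: $2,019,600 + $444,690 = $2,464,290
Costs: 10% of $2,464,290 = $246,429
Award plus costs: $2,464,290 + $246,429 = $2,710,719

$2,710,719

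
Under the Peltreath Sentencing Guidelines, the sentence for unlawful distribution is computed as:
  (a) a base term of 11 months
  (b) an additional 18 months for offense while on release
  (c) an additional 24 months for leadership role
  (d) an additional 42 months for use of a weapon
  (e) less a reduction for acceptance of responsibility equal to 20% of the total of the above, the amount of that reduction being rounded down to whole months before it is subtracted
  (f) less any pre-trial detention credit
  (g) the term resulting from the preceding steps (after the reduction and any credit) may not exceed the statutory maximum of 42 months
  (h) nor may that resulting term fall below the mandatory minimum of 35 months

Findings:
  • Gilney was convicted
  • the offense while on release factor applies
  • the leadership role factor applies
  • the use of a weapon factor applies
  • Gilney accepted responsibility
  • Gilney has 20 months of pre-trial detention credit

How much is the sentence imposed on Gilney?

Offense while on release enhancement: +18 months
Leadership role enhancement: +24 months
Use of a weapon enhancement: +42 months
Adjusted term: 11 months + 18 months + 24 months + 42 months = 95 months
Acceptance of responsibility reduction: 20% of 95 months = 19 months (rounded down)
After reduction: 95 − 19 = 76 months
Less pre-trial detention credit: 76 months − 20 months = 56 months
Cap at 42 months: 56 months exceeds the cap → 42 months
Minimum 35 months: 42 months meets the minimum, no increase.

42 months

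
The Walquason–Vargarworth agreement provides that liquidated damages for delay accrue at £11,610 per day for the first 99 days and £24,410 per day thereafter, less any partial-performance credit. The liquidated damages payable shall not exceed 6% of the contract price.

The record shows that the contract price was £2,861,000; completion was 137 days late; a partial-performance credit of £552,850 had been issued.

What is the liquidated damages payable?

£171,660

First 99 days: 99 × £11,610 = £1,149,390
Remaining days: (137 − 99) × £24,410 = £927,580
Accrued per-day damages: £1,149,390 + £927,580 = £2,076,970
Less partial-performance credit: £2,076,970 − £552,850 = £1,524,120
Cap: 6% of £2,861,000 = £171,660
Cap at £171,660: £1,524,120 exceeds the cap → £171,660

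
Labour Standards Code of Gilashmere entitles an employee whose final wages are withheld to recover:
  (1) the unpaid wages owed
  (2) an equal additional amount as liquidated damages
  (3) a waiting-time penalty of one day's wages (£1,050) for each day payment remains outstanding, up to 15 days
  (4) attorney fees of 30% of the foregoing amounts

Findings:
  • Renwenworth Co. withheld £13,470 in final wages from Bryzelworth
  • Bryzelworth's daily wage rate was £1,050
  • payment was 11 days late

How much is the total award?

Liquidated damages (equal amount): £13,470
Penalty days: min(11, 15) = 11
Waiting-time penalty: 11 × £1,050 = £11,550
Subtotal: £13,470 + £13,470 + £11,550 = £38,490
Attorney fees: 30% of £38,490 = £11,547
Total award: £38,490 + £11,547 = £50,037

£50,037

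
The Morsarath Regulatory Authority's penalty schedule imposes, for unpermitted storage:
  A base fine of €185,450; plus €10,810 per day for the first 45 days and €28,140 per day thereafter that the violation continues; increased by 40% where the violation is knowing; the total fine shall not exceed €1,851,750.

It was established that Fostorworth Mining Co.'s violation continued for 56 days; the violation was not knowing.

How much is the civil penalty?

First 45 days: 45 × €10,810 = €486,450
Remaining days: (56 − 45) × €28,140 = €309,540
Per-day component: €486,450 + €309,540 = €795,990
Base plus per-day: €185,450 + €795,990 = €981,440
The violation was not knowing: no 40% increase.
Cap at €1,851,750: €981,440 is within the cap, no reduction.

Civil penalty: €981,440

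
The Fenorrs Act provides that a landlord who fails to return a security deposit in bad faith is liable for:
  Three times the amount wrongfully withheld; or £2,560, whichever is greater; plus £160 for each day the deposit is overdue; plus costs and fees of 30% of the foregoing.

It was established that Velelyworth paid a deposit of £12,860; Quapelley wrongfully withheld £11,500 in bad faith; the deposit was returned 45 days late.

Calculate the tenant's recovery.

Recovery: £54,210

Trebled: 3 × £11,500 = £34,500
Minimum £2,560: £34,500 meets the minimum, no increase.
Late-return penalty: 45 × £160 = £7,200
Damages plus late penalty: £34,500 + £7,200 = £41,700
Costs and fees: 30% of £41,700 = £12,510
Total recovery: £41,700 + £12,510 = £54,210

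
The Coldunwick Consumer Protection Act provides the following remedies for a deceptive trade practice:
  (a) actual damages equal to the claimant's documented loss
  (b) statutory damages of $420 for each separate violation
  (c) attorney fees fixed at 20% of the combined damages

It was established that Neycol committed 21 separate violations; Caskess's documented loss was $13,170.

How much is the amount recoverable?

Statutory damages: 21 × $420 = $8,820
Combined damages: $13,170 + $8,820 = $21,990
Attorney fees: 20% of $21,990 = $4,398
Total recovery: $21,990 + $4,398 = $26,388

Total recovery: $26,388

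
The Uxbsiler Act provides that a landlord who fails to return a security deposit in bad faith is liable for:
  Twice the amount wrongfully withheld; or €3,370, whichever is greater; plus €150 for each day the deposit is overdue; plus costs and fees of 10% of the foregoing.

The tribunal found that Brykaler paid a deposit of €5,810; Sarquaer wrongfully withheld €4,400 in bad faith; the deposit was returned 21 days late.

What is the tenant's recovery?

Doubled: 2 × €4,400 = €8,800
Minimum €3,370: €8,800 meets the minimum, no increase.
Late-return penalty: 21 × €150 = €3,150
Damages plus late penalty: €8,800 + €3,150 = €11,950
Costs and fees: 10% of €11,950 = €1,195
Total recovery: €11,950 + €1,195 = €13,145

Recovery: €13,145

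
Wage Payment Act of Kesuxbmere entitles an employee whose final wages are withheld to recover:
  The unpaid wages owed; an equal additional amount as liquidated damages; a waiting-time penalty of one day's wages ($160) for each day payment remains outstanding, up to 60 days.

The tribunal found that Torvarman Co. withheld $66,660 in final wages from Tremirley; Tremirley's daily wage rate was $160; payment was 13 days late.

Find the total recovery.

Total award: $135,400

Liquidated damages (equal amount): $66,660
Penalty days: min(13, 60) = 13
Waiting-time penalty: 13 × $160 = $2,080
Total award: $66,660 + $66,660 + $2,080 = $135,400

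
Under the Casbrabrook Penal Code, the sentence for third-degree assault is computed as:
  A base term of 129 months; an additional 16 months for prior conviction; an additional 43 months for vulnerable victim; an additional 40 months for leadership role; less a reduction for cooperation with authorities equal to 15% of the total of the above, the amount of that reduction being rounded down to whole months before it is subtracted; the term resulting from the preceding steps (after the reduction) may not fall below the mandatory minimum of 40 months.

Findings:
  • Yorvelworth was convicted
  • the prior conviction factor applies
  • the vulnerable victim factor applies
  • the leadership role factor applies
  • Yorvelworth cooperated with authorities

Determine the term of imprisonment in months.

194 months

Prior conviction enhancement: +16 months
Vulnerable victim enhancement: +43 months
Leadership role enhancement: +40 months
Adjusted term: 129 months + 16 months + 43 months + 40 months = 228 months
Cooperation with authorities reduction: 15% of 228 months = 34 months (rounded down)
After reduction: 228 − 34 = 194 months
Minimum 40 months: 194 months meets the minimum, no increase.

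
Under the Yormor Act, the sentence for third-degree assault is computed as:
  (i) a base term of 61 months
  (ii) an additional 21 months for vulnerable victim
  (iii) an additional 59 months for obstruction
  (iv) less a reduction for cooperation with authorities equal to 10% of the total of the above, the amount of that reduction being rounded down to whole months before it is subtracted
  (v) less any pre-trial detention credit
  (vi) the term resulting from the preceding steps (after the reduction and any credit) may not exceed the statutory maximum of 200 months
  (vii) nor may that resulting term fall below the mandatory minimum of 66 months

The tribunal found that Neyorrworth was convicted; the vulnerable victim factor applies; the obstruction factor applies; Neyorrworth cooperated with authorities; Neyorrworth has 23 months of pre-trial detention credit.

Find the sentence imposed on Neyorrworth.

104 months

Vulnerable victim enhancement: +21 months
Obstruction enhancement: +59 months
Adjusted term: 61 months + 21 months + 59 months = 141 months
Cooperation with authorities reduction: 10% of 141 months = 14 months (rounded down)
After reduction: 141 − 14 = 127 months
Less pre-trial detention credit: 127 months − 23 months = 104 months
Cap at 200 months: 104 months is within the cap, no reduction.
Minimum 66 months: 104 months meets the minimum, no increase.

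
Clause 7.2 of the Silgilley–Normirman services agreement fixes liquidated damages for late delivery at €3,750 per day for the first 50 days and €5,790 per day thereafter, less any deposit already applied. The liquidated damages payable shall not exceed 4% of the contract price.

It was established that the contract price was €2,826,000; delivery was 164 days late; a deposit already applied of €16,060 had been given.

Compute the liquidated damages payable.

€113,040

First 50 days: 50 × €3,750 = €187,500
Remaining days: (164 − 50) × €5,790 = €660,060
Accrued per-day damages: €187,500 + €660,060 = €847,560
Less deposit already applied: €847,560 − €16,060 = €831,500
Cap: 4% of €2,826,000 = €113,040
Cap at €113,040: €831,500 exceeds the cap → €113,040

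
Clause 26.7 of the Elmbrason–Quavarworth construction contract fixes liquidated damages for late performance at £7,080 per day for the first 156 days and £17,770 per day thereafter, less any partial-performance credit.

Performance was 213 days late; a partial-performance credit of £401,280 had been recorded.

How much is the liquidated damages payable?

First 156 days: 156 × £7,080 = £1,104,480
Remaining days: (213 − 156) × £17,770 = £1,012,890
Accrued per-day damages: £1,104,480 + £1,012,890 = £2,117,370
Less partial-performance credit: £2,117,370 − £401,280 = £1,716,090

£1,716,090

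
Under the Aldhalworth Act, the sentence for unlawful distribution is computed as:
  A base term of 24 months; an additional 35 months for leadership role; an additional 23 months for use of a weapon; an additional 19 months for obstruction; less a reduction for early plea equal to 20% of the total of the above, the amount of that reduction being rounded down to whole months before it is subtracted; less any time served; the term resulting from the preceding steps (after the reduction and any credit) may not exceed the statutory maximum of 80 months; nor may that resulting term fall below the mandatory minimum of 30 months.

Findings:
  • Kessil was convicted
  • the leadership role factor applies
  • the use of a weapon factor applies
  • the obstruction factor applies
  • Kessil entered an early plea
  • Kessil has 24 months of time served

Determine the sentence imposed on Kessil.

57 months

Leadership role enhancement: +35 months
Use of a weapon enhancement: +23 months
Obstruction enhancement: +19 months
Adjusted term: 24 months + 35 months + 23 months + 19 months = 101 months
Early plea reduction: 20% of 101 months = 20 months (rounded down)
After reduction: 101 − 20 = 81 months
Less time served: 81 months − 24 months = 57 months
Cap at 80 months: 57 months is within the cap, no reduction.
Minimum 30 months: 57 months meets the minimum, no increase.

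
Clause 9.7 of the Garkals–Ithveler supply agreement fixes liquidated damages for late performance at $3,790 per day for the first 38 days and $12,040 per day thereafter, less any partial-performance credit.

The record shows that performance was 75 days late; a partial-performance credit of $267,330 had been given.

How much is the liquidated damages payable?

First 38 days: 38 × $3,790 = $144,020
Remaining days: (75 − 38) × $12,040 = $445,480
Accrued per-day damages: $144,020 + $445,480 = $589,500
Less partial-performance credit: $589,500 − $267,330 = $322,170

Liquidated damages: $322,170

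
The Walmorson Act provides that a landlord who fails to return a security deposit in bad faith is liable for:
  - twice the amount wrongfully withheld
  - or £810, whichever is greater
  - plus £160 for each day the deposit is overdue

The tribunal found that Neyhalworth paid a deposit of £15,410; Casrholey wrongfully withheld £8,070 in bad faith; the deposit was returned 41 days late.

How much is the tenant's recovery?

Doubled: 2 × £8,070 = £16,140
Minimum £810: £16,140 meets the minimum, no increase.
Late-return penalty: 41 × £160 = £6,560
Damages plus late penalty: £16,140 + £6,560 = £22,700

£22,700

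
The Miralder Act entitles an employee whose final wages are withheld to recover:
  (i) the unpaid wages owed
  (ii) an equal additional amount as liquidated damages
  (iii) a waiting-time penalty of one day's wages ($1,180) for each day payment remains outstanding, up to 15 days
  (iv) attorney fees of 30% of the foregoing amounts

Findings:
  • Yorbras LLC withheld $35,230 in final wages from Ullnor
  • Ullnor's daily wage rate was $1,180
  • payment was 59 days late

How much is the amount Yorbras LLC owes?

$114,608

Liquidated damages (equal amount): $35,230
Penalty days: min(59, 15) = 15
Waiting-time penalty: 15 × $1,180 = $17,700
Subtotal: $35,230 + $35,230 + $17,700 = $88,160
Attorney fees: 30% of $88,160 = $26,448
Total award: $88,160 + $26,448 = $114,608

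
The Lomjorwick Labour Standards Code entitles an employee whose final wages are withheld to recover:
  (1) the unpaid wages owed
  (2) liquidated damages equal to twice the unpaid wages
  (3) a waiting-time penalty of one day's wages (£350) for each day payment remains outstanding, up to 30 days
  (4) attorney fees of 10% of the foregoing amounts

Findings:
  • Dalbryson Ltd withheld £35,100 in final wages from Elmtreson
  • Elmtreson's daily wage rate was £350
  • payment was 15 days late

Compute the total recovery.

Doubled: 2 × £35,100 = £70,200
Penalty days: min(15, 30) = 15
Waiting-time penalty: 15 × £350 = £5,250
Subtotal: £35,100 + £70,200 + £5,250 = £110,550
Attorney fees: 10% of £110,550 = £11,055
Total award: £110,550 + £11,055 = £121,605

£121,605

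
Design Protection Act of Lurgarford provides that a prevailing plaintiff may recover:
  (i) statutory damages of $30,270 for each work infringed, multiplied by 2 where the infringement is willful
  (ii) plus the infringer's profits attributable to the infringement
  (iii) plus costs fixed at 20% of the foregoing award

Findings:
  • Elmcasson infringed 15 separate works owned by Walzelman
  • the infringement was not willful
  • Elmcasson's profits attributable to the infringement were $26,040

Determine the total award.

$576,108

Statutory damages: 15 × $30,270 = $454,050
Infringement not willful: no ×2 enhancement.
Combined award: $454,050 + $26,040 = $480,090
Costs: 20% of $480,090 = $96,018
Award plus costs: $480,090 + $96,018 = $576,108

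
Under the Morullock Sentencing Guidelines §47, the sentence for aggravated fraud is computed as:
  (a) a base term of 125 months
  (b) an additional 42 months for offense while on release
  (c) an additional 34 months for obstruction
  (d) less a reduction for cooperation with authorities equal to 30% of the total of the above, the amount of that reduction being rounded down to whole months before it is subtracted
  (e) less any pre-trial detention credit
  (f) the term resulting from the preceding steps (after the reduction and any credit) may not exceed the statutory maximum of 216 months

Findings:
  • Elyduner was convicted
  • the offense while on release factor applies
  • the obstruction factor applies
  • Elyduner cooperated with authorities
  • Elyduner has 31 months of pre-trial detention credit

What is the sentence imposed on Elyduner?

110 months

Offense while on release enhancement: +42 months
Obstruction enhancement: +34 months
Adjusted term: 125 months + 42 months + 34 months = 201 months
Cooperation with authorities reduction: 30% of 201 months = 60 months (rounded down)
After reduction: 201 − 60 = 141 months
Less pre-trial detention credit: 141 months − 31 months = 110 months
Cap at 216 months: 110 months is within the cap, no reduction.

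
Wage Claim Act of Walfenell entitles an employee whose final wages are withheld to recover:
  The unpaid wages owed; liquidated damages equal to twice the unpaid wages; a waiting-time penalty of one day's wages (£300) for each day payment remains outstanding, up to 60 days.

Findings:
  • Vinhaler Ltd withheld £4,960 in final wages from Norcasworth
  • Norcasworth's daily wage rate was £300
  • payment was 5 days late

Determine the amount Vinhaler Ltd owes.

Doubled: 2 × £4,960 = £9,920
Penalty days: min(5, 60) = 5
Waiting-time penalty: 5 × £300 = £1,500
Total award: £4,960 + £9,920 + £1,500 = £16,380

£16,380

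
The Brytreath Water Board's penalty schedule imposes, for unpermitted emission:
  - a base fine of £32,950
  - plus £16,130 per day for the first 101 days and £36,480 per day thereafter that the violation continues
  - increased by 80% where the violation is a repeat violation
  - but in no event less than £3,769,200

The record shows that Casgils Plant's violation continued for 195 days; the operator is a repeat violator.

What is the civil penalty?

£9,164,160

First 101 days: 101 × £16,130 = £1,629,130
Remaining days: (195 − 101) × £36,480 = £3,429,120
Per-day component: £1,629,130 + £3,429,120 = £5,058,250
Base plus per-day: £32,950 + £5,058,250 = £5,091,200
Enhancement: 80% of £5,091,200 = £4,072,960
Enhanced fine: £5,091,200 + £4,072,960 = £9,164,160
Minimum £3,769,200: £9,164,160 meets the minimum, no increase.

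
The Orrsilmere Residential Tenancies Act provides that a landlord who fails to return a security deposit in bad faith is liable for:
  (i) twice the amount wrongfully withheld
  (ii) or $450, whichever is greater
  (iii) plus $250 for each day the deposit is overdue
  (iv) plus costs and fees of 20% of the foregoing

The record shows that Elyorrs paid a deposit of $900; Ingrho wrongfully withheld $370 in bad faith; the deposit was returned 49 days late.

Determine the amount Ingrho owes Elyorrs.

$15,588

Doubled: 2 × $370 = $740
Minimum $450: $740 meets the minimum, no increase.
Late-return penalty: 49 × $250 = $12,250
Damages plus late penalty: $740 + $12,250 = $12,990
Costs and fees: 20% of $12,990 = $2,598
Total recovery: $12,990 + $2,598 = $15,588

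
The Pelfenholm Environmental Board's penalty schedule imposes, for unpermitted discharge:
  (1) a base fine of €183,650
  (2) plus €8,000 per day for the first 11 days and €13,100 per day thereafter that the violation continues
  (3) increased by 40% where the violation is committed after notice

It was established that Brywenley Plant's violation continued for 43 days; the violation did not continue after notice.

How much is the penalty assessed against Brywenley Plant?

€690,850

First 11 days: 11 × €8,000 = €88,000
Remaining days: (43 − 11) × €13,100 = €419,200
Per-day component: €88,000 + €419,200 = €507,200
Base plus per-day: €183,650 + €507,200 = €690,850
The violation did not continue after notice: no 40% increase.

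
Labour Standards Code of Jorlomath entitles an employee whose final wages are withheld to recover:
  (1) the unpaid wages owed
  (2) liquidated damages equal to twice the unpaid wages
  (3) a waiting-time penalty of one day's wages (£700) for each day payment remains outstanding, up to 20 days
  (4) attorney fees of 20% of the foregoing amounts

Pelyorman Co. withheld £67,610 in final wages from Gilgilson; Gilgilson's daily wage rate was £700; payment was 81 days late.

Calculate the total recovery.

Doubled: 2 × £67,610 = £135,220
Penalty days: min(81, 20) = 20
Waiting-time penalty: 20 × £700 = £14,000
Subtotal: £67,610 + £135,220 + £14,000 = £216,830
Attorney fees: 20% of £216,830 = £43,366
Total award: £216,830 + £43,366 = £260,196

£260,196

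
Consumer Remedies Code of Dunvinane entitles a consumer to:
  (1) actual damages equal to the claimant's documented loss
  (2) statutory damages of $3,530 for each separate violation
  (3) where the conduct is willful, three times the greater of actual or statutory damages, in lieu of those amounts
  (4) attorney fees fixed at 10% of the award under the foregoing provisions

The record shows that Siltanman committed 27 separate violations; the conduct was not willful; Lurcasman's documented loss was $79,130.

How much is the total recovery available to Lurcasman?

Statutory damages: 27 × $3,530 = $95,310
Conduct not willful: the in-lieu enhancement does not apply.
Actual plus statutory damages: $79,130 + $95,310 = $174,440
Attorney fees: 10% of $174,440 = $17,444
Total recovery: $174,440 + $17,444 = $191,884

$191,884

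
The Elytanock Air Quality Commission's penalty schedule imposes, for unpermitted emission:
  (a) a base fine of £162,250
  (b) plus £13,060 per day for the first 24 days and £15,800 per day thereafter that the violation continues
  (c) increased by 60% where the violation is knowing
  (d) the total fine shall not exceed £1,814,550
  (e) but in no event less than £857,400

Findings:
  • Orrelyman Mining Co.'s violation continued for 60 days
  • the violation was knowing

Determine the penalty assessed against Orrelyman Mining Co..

First 24 days: 24 × £13,060 = £313,440
Remaining days: (60 − 24) × £15,800 = £568,800
Per-day component: £313,440 + £568,800 = £882,240
Base plus per-day: £162,250 + £882,240 = £1,044,490
Enhancement: 60% of £1,044,490 = £626,694
Enhanced fine: £1,044,490 + £626,694 = £1,671,184
Cap at £1,814,550: £1,671,184 is within the cap, no reduction.
Minimum £857,400: £1,671,184 meets the minimum, no increase.

£1,671,184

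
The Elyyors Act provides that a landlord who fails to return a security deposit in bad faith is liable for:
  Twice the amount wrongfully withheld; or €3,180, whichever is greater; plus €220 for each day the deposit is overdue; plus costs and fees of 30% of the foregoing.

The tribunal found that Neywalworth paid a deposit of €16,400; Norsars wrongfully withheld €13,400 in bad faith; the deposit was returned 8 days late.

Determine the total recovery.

€37,128

Doubled: 2 × €13,400 = €26,800
Minimum €3,180: €26,800 meets the minimum, no increase.
Late-return penalty: 8 × €220 = €1,760
Damages plus late penalty: €26,800 + €1,760 = €28,560
Costs and fees: 30% of €28,560 = €8,568
Total recovery: €28,560 + €8,568 = €37,128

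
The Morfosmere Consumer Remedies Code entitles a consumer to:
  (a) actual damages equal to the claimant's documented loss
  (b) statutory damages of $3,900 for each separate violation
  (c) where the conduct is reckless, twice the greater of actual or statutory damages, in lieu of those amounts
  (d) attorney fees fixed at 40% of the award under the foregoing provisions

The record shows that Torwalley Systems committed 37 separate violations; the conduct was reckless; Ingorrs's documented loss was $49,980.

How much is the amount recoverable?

Statutory damages: 37 × $3,900 = $144,300
Greater of actual damages ($49,980) or statutory damages ($144,300): $144,300
Doubled: 2 × $144,300 = $288,600
Attorney fees: 40% of $288,600 = $115,440
Total recovery: $288,600 + $115,440 = $404,040

$404,040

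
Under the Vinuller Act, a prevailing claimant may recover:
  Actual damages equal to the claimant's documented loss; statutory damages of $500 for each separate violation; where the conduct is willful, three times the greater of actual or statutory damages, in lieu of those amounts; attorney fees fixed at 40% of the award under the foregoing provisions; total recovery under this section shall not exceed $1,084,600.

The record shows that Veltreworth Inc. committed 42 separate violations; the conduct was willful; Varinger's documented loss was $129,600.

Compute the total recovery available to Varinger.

Statutory damages: 42 × $500 = $21,000
Greater of actual damages ($129,600) or statutory damages ($21,000): $129,600
Trebled: 3 × $129,600 = $388,800
Attorney fees: 40% of $388,800 = $155,520
Total before cap: $388,800 + $155,520 = $544,320
Cap at $1,084,600: $544,320 is within the cap, no reduction.

Total recovery: $544,320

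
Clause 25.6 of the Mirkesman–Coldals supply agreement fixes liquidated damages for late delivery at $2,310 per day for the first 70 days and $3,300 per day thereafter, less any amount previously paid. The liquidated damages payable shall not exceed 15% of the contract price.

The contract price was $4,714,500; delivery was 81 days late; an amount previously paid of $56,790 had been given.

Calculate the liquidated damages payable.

First 70 days: 70 × $2,310 = $161,700
Remaining days: (81 − 70) × $3,300 = $36,300
Accrued per-day damages: $161,700 + $36,300 = $198,000
Less amount previously paid: $198,000 − $56,790 = $141,210
Cap: 15% of $4,714,500 = $707,175
Cap at $707,175: $141,210 is within the cap, no reduction.

$141,210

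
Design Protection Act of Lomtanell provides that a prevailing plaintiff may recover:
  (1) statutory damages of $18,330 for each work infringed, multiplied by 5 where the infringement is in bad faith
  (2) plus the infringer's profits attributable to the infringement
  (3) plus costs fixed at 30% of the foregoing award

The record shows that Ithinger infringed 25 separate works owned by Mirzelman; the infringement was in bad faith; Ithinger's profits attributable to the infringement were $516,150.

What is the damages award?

$3,649,620

Statutory damages: 25 × $18,330 = $458,250
Multiplied by 5: 5 × $458,250 = $2,291,250
Combined award: $2,291,250 + $516,150 = $2,807,400
Costs: 30% of $2,807,400 = $842,220
Award plus costs: $2,807,400 + $842,220 = $3,649,620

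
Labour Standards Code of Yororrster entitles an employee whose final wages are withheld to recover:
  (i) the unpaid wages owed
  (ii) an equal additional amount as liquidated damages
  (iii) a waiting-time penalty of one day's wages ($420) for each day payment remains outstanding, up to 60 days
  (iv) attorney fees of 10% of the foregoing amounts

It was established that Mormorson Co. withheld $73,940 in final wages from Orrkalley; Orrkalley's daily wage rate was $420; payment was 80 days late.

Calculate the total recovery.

Liquidated damages (equal amount): $73,940
Penalty days: min(80, 60) = 60
Waiting-time penalty: 60 × $420 = $25,200
Subtotal: $73,940 + $73,940 + $25,200 = $173,080
Attorney fees: 10% of $173,080 = $17,308
Total award: $173,080 + $17,308 = $190,388

$190,388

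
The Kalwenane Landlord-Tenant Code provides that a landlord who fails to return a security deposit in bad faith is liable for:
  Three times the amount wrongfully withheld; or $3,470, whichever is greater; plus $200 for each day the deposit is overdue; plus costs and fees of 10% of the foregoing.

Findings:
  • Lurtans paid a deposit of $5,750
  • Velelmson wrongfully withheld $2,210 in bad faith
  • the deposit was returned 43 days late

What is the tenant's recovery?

Trebled: 3 × $2,210 = $6,630
Minimum $3,470: $6,630 meets the minimum, no increase.
Late-return penalty: 43 × $200 = $8,600
Damages plus late penalty: $6,630 + $8,600 = $15,230
Costs and fees: 10% of $15,230 = $1,523
Total recovery: $15,230 + $1,523 = $16,753

$16,753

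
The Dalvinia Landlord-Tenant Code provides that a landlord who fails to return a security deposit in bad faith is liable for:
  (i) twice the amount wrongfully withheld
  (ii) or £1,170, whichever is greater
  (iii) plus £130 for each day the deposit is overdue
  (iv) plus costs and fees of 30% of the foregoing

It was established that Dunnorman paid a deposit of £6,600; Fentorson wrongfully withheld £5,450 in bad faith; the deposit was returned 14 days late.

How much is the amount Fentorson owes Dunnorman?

Doubled: 2 × £5,450 = £10,900
Minimum £1,170: £10,900 meets the minimum, no increase.
Late-return penalty: 14 × £130 = £1,820
Damages plus late penalty: £10,900 + £1,820 = £12,720
Costs and fees: 30% of £12,720 = £3,816
Total recovery: £12,720 + £3,816 = £16,536

£16,536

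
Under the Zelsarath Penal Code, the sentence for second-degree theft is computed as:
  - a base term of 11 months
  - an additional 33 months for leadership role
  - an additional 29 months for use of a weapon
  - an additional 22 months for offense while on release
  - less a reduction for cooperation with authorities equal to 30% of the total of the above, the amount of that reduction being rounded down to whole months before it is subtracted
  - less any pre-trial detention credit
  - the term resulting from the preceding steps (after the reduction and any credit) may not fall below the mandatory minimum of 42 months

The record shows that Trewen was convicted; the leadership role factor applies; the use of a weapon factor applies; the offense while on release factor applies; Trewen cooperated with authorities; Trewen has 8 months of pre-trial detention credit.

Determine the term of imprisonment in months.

Leadership role enhancement: +33 months
Use of a weapon enhancement: +29 months
Offense while on release enhancement: +22 months
Adjusted term: 11 months + 33 months + 29 months + 22 months = 95 months
Cooperation with authorities reduction: 30% of 95 months = 28 months (rounded down)
After reduction: 95 − 28 = 67 months
Less pre-trial detention credit: 67 months − 8 months = 59 months
Minimum 42 months: 59 months meets the minimum, no increase.

59 months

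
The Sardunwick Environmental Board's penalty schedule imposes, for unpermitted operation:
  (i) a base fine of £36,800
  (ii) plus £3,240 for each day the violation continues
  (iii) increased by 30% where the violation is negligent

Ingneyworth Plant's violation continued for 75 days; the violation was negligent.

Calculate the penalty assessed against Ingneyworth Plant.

£363,740

Per-day component: 75 × £3,240 = £243,000
Base plus per-day: £36,800 + £243,000 = £279,800
Enhancement: 30% of £279,800 = £83,940
Enhanced fine: £279,800 + £83,940 = £363,740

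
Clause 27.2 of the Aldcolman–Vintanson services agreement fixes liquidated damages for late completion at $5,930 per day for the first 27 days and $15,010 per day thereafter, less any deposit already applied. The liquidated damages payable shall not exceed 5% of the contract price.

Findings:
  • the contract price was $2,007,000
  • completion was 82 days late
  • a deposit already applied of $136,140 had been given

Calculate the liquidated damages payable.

First 27 days: 27 × $5,930 = $160,110
Remaining days: (82 − 27) × $15,010 = $825,550
Accrued per-day damages: $160,110 + $825,550 = $985,660
Less deposit already applied: $985,660 − $136,140 = $849,520
Cap: 5% of $2,007,000 = $100,350
Cap at $100,350: $849,520 exceeds the cap → $100,350

$100,350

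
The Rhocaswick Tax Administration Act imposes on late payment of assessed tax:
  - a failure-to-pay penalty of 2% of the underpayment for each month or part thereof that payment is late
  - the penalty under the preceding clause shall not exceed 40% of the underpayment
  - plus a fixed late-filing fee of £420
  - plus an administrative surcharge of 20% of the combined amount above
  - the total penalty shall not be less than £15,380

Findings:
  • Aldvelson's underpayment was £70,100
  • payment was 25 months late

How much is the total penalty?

£34,152

Accrued rate: 2% × 25 = 50%, capped at 40% → 40%
Failure-to-pay penalty: 40% of £70,100 = £28,040
Penalty before surcharge: £28,040 + £420 = £28,460
Administrative surcharge: 20% of £28,460 = £5,692
Total penalty: £28,460 + £5,692 = £34,152
Minimum £15,380: £34,152 meets the minimum, no increase.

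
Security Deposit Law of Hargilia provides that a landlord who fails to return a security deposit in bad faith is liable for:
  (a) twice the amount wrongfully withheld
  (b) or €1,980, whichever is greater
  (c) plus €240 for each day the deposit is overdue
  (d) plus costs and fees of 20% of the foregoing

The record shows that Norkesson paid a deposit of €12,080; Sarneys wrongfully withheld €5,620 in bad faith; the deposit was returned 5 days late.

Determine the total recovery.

Doubled: 2 × €5,620 = €11,240
Minimum €1,980: €11,240 meets the minimum, no increase.
Late-return penalty: 5 × €240 = €1,200
Damages plus late penalty: €11,240 + €1,200 = €12,440
Costs and fees: 20% of €12,440 = €2,488
Total recovery: €12,440 + €2,488 = €14,928

€14,928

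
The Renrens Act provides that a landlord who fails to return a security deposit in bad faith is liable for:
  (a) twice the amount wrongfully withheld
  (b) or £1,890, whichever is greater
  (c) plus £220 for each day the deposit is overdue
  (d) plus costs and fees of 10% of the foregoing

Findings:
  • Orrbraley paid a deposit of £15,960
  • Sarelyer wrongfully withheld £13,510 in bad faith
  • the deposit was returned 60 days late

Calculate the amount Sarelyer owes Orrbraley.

Doubled: 2 × £13,510 = £27,020
Minimum £1,890: £27,020 meets the minimum, no increase.
Late-return penalty: 60 × £220 = £13,200
Damages plus late penalty: £27,020 + £13,200 = £40,220
Costs and fees: 10% of £40,220 = £4,022
Total recovery: £40,220 + £4,022 = £44,242

£44,242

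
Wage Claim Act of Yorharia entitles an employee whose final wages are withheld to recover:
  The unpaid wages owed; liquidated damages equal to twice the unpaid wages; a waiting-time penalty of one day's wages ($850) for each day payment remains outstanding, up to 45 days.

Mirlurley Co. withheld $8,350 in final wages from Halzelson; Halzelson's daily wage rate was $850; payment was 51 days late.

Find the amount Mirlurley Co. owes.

Doubled: 2 × $8,350 = $16,700
Penalty days: min(51, 45) = 45
Waiting-time penalty: 45 × $850 = $38,250
Total award: $8,350 + $16,700 + $38,250 = $63,300

$63,300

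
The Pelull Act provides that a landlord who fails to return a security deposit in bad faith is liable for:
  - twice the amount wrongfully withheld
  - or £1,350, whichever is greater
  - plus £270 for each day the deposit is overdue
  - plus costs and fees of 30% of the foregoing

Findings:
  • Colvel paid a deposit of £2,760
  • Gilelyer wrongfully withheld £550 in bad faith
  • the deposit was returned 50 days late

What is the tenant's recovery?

Recovery: £19,305

Doubled: 2 × £550 = £1,100
Minimum £1,350: £1,100 is below the minimum → £1,350
Late-return penalty: 50 × £270 = £13,500
Damages plus late penalty: £1,350 + £13,500 = £14,850
Costs and fees: 30% of £14,850 = £4,455
Total recovery: £14,850 + £4,455 = £19,305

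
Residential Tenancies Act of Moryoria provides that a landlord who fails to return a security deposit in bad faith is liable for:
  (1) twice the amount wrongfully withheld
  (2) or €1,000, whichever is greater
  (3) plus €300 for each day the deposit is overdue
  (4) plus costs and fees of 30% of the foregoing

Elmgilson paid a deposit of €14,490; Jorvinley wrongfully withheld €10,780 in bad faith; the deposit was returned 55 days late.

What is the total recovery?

Doubled: 2 × €10,780 = €21,560
Minimum €1,000: €21,560 meets the minimum, no increase.
Late-return penalty: 55 × €300 = €16,500
Damages plus late penalty: €21,560 + €16,500 = €38,060
Costs and fees: 30% of €38,060 = €11,418
Total recovery: €38,060 + €11,418 = €49,478

€49,478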